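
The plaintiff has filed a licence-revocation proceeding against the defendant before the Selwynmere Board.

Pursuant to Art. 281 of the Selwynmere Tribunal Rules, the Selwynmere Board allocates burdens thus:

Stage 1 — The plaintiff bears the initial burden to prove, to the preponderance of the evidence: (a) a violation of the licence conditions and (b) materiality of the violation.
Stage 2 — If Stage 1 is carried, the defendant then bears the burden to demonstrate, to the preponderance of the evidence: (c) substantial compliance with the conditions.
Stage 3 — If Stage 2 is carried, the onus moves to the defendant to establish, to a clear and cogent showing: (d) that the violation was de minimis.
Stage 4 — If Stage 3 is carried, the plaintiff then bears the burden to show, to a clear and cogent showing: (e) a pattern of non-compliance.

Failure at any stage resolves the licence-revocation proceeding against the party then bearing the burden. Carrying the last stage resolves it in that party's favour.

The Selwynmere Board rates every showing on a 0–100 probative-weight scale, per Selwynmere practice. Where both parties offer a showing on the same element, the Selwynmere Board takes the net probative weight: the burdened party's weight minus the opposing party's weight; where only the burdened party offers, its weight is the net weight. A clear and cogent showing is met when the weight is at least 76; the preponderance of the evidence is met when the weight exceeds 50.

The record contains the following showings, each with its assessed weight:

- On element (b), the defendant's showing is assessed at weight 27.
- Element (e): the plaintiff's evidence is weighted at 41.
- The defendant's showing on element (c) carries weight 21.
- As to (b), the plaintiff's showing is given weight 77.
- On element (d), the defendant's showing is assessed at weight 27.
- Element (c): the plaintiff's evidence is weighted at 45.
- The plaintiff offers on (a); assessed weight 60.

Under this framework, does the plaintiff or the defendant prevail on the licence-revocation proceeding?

defendant

Stage 1 — burden on plaintiff; standard: the preponderance of the evidence (weight exceeds 50).
    (a): 60 > 50 [met]
    (b): 77 − 27 = 50 ≤ 50 [not met]
  Stage 1 not carried; the plaintiff fails its burden.
The defendant prevails.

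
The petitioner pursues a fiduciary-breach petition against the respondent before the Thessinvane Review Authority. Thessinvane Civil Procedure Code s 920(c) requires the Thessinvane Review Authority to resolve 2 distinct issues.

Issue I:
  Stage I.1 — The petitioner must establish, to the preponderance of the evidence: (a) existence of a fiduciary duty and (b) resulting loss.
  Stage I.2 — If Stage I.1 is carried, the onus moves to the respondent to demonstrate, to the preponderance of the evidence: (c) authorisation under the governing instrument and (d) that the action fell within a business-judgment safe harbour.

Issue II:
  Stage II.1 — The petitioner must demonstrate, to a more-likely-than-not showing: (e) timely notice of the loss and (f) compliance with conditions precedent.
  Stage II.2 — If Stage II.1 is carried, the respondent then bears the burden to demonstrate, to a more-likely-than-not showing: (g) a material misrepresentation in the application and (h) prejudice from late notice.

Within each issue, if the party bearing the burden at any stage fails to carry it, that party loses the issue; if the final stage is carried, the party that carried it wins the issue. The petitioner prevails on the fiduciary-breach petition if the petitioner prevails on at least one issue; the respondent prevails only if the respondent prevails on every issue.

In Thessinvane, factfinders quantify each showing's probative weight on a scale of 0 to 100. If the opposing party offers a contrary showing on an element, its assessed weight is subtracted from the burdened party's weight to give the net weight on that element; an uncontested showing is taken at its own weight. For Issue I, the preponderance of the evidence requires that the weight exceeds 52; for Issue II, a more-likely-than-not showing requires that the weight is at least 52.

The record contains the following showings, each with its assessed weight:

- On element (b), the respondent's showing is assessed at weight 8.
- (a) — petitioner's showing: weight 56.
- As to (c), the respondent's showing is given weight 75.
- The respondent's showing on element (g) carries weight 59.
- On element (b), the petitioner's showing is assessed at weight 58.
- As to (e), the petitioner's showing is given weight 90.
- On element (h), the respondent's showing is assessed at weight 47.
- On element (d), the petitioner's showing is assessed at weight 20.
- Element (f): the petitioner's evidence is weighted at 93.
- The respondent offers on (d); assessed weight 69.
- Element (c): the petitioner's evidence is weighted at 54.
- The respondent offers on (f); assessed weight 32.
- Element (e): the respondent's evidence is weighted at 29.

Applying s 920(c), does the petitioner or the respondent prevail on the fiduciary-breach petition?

petitioner

— Issue I —
At Stage I.1 the petitioner must meet the preponderance of the evidence (weight exceeds 52): on (a) the weight is 56, which does exceed 52, so (a) meets the standard; on (b) the weight is 58 less the opposing 8 gives net 50, ≤ 52, so (b) does not meet the standard.
  Not every element is met, so the petitioner fails to carry Stage I.1.
The respondent prevails on this issue.
— Issue II —
At Stage II.1 the petitioner must meet a more-likely-than-not showing (weight is at least 52): on (e) the weight is 90 less the opposing 29 gives net 61, which does reach 52, so (e) meets the standard; on (f) the weight is 93 less the opposing 32 gives net 61, which does reach 52, so (f) meets the standard.
  All elements met. The burden passes to the respondent.
At Stage II.2 the respondent must meet a more-likely-than-not showing (weight is at least 52): on (g) the weight is 59, ≥ 52, so (g) meets the standard; on (h) the weight is 47, < 52, so (h) does not meet the standard.
  Not every element is met, so the respondent fails to carry Stage II.2.
The petitioner prevails on this issue.
Per-issue: Issue I → respondent; Issue II → petitioner. The petitioner must prevail on at least one issue; overall, the petitioner prevails.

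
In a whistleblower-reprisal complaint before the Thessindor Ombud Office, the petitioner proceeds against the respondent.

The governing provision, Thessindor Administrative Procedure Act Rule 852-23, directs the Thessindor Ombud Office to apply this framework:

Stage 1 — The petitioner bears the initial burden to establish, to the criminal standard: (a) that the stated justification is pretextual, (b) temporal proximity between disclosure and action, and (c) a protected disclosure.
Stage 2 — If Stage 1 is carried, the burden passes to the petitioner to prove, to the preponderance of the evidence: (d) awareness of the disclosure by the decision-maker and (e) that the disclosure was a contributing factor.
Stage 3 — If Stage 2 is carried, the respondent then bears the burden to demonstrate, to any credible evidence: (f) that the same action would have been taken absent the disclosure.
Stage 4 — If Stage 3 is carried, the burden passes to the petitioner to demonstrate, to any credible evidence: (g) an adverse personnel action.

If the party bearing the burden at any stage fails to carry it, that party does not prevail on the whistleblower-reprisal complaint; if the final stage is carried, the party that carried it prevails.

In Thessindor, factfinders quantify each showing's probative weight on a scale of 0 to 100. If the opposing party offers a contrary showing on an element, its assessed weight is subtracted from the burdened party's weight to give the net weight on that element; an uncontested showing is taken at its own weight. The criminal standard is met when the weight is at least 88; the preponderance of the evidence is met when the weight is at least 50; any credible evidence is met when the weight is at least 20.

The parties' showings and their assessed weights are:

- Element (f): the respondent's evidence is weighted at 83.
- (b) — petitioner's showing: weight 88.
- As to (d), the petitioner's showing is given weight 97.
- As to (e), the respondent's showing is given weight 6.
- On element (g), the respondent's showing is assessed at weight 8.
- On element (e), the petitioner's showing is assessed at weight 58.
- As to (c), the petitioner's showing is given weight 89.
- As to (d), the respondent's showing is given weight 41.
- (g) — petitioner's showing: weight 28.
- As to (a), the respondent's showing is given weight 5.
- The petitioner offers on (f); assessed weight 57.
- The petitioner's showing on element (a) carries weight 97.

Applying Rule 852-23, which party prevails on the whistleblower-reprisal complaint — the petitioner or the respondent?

petitioner

Stage 1 (petitioner, the criminal standard, weight is at least 88): (a) net 97−5=92 ≥ 88 — meets; (b) 88 ≥ 88 — meets; (c) 89 ≥ 88 — meets.
  All elements met. The petitioner retains the burden for Stage 2.
Stage 2 (petitioner, the preponderance of the evidence, weight is at least 50): (d) net 97−41=56 ≥ 50 — meets; (e) net 58−6=52 ≥ 50 — meets.
  All elements met. The burden passes to the respondent.
Stage 3 (respondent, any credible evidence, weight is at least 20): (f) net 83−57=26 ≥ 20 — meets.
  Stage 3 is satisfied; the onus moves to the petitioner.
Stage 4 (petitioner, any credible evidence, weight is at least 20): (g) net 28−8=20 ≥ 20 — meets.
  The petitioner carries the last stage.
Every stage carried; the petitioner prevails.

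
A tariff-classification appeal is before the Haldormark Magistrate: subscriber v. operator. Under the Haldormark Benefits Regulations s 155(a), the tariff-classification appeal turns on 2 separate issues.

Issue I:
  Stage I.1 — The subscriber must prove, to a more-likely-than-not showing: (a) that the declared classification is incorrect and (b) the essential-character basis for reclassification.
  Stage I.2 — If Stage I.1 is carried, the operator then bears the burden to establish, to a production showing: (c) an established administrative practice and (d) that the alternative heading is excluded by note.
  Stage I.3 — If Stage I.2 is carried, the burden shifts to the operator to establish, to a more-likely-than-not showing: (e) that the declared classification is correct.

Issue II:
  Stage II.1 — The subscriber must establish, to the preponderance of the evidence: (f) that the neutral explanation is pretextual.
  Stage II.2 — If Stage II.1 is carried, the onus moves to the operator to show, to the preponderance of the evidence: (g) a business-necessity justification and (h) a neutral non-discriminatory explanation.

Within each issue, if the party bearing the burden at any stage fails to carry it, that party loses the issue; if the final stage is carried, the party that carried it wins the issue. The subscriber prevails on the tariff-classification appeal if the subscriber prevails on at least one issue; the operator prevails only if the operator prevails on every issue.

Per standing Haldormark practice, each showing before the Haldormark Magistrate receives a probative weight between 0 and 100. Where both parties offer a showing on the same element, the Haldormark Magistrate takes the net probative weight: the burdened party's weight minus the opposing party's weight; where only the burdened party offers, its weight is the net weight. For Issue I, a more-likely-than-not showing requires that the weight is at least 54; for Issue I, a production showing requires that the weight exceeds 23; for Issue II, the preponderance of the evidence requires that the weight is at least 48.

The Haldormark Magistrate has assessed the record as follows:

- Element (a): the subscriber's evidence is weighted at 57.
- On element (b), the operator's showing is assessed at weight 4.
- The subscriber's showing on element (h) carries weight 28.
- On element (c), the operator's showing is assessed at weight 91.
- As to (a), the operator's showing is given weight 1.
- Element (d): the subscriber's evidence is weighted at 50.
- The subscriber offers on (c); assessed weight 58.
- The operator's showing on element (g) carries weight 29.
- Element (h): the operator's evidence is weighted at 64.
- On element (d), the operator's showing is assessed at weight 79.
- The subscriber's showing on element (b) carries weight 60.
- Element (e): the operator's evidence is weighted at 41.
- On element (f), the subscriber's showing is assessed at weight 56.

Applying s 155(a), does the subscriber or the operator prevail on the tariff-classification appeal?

subscriber

— Issue I —
Stage I.1 — burden on subscriber; standard: a more-likely-than-not showing (weight is at least 54).
    (a): 57 − 1 = 56 ≥ 54 [met]
    (b): 60 − 4 = 56 ≥ 54 [met]
  All elements met. The burden passes to the operator.
Stage I.2 — burden on operator; standard: a production showing (weight exceeds 23).
    (c): 91 − 58 = 33 > 23 [met]
    (d): 79 − 50 = 29 > 23 [met]
  Stage I.2 is satisfied; the operator continues to bear the burden.
Stage I.3 — burden on operator; standard: a more-likely-than-not showing (weight is at least 54).
    (e): 41 < 54 [not met]
  The operator does not carry Stage I.3.
The subscriber prevails on this issue.
— Issue II —
Stage II.1 (subscriber, the preponderance of the evidence, weight is at least 48): (f) 56 ≥ 48 — meets.
  The subscriber carries Stage II.1; the operator now bears the burden.
Stage II.2 (operator, the preponderance of the evidence, weight is at least 48): (g) 29 < 48 — fails; (h) net 64−28=36 < 48 — fails.
  Not every element is met, so the operator fails to carry Stage II.2.
The subscriber prevails on this issue.
Per-issue: Issue I → subscriber; Issue II → subscriber. The subscriber must prevail on at least one issue; overall, the subscriber prevails.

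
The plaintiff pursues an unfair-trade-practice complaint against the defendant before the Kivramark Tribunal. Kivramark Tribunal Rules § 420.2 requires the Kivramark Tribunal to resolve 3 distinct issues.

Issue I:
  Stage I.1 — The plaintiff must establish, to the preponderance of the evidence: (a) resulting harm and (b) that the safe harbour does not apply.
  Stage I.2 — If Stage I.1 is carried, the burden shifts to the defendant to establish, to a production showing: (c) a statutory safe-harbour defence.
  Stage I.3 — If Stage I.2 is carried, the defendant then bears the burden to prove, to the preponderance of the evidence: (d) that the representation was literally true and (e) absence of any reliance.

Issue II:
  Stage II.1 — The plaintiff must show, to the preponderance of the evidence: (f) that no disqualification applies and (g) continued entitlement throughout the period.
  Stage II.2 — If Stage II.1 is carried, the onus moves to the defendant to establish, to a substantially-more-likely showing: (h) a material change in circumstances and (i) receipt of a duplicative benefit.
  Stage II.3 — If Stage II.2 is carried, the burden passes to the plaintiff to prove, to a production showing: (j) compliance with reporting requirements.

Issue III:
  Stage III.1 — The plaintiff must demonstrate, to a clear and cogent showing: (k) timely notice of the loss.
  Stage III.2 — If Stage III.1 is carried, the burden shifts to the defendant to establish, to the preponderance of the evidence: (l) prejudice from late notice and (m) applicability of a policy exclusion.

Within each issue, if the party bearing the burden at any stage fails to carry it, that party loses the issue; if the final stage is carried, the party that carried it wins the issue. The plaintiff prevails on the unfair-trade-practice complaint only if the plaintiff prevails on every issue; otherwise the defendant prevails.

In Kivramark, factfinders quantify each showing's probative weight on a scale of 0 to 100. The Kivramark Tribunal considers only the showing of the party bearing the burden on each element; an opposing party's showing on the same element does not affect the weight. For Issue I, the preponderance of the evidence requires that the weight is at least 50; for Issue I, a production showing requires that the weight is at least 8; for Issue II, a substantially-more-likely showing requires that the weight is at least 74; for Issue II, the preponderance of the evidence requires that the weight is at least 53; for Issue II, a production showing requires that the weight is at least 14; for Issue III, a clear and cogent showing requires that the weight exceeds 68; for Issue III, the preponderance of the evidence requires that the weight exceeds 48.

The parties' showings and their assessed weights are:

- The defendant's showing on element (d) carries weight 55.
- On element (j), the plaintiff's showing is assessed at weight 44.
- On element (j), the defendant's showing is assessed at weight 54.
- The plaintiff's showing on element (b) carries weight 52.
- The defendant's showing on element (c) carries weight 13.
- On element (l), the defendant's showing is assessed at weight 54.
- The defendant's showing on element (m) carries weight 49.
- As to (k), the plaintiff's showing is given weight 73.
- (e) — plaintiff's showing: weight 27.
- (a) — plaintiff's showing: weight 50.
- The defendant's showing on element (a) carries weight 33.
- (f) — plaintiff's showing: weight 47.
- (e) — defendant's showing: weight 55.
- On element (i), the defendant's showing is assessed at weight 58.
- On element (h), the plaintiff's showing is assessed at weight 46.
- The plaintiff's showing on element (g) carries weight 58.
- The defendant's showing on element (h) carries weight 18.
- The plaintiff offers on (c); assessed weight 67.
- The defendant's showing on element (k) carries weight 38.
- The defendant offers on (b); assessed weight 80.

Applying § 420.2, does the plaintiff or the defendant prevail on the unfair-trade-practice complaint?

defendant

— Issue I —
Stage I.1 (plaintiff, the preponderance of the evidence, weight is at least 50): (a) 50 (defendant's 33 disregarded) ≥ 50 — meets; (b) 52 (defendant's 80 disregarded) ≥ 50 — meets.
  Stage I.1 carried; the burden shifts to the defendant.
Stage I.2 (defendant, a production showing, weight is at least 8): (c) 13 (plaintiff's 67 disregarded) ≥ 8 — meets.
  All elements met. The defendant retains the burden for Stage I.3.
Stage I.3 (defendant, the preponderance of the evidence, weight is at least 50): (d) 55 ≥ 50 — meets; (e) 55 (plaintiff's 27 disregarded) ≥ 50 — meets.
  Stage I.3 carried; the final stage is satisfied.
Every stage carried; the defendant prevails on this issue.
— Issue II —
Stage II.1 (plaintiff, the preponderance of the evidence, weight is at least 53): (f) 47 < 53 — fails; (g) 58 ≥ 53 — meets.
  Not every element is met, so the plaintiff fails to carry Stage II.1.
So the defendant prevails on this issue.
— Issue III —
At Stage III.1 the plaintiff must meet a clear and cogent showing (weight exceeds 68): on (k) the weight is 73 (the defendant's 38 is given no effect), which does exceed 68, so (k) meets the standard.
  All elements met. The burden passes to the defendant.
At Stage III.2 the defendant must meet the preponderance of the evidence (weight exceeds 48): on (l) the weight is 54, > 48, so (l) meets the standard; on (m) the weight is 49, > 48, so (m) meets the standard.
  The defendant carries the last stage.
All stages carried — the defendant prevails on this issue.
Per-issue: Issue I → defendant; Issue II → defendant; Issue III → defendant. The plaintiff must prevail on every issue; overall, the defendant prevails.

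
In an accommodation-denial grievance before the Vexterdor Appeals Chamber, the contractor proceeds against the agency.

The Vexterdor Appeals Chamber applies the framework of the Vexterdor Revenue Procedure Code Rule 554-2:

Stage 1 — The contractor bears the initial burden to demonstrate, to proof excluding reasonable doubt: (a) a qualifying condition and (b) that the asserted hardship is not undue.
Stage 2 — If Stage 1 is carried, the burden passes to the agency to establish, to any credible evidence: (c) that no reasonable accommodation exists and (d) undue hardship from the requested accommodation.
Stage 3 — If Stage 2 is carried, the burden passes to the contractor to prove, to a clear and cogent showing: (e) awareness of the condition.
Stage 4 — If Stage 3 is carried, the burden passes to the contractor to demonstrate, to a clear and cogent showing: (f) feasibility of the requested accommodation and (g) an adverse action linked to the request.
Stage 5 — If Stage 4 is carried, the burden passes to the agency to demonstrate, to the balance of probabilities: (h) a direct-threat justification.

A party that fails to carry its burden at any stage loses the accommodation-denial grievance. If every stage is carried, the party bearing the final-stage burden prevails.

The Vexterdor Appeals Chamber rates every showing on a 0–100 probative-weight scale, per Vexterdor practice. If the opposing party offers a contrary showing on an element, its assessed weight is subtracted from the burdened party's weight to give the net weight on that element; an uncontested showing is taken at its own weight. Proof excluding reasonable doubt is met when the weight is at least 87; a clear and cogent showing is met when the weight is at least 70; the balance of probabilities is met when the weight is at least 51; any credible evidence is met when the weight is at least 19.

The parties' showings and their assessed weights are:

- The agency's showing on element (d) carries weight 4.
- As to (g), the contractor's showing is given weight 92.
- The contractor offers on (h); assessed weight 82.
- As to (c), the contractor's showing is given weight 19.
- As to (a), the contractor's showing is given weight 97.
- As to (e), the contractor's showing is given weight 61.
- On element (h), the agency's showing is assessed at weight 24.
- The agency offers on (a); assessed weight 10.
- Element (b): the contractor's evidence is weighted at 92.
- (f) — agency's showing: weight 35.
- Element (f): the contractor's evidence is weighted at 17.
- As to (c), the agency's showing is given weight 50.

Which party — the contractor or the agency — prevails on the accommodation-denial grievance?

contractor

Stage 1 (contractor, proof excluding reasonable doubt, weight is at least 87): (a) net 97−10=87 ≥ 87 — meets; (b) 92 ≥ 87 — meets.
  Stage 1 carried; the burden shifts to the agency.
Stage 2 (agency, any credible evidence, weight is at least 19): (c) net 50−19=31 ≥ 19 — meets; (d) 4 < 19 — fails.
  Not every element is met, so the agency fails to carry Stage 2.
The contractor prevails.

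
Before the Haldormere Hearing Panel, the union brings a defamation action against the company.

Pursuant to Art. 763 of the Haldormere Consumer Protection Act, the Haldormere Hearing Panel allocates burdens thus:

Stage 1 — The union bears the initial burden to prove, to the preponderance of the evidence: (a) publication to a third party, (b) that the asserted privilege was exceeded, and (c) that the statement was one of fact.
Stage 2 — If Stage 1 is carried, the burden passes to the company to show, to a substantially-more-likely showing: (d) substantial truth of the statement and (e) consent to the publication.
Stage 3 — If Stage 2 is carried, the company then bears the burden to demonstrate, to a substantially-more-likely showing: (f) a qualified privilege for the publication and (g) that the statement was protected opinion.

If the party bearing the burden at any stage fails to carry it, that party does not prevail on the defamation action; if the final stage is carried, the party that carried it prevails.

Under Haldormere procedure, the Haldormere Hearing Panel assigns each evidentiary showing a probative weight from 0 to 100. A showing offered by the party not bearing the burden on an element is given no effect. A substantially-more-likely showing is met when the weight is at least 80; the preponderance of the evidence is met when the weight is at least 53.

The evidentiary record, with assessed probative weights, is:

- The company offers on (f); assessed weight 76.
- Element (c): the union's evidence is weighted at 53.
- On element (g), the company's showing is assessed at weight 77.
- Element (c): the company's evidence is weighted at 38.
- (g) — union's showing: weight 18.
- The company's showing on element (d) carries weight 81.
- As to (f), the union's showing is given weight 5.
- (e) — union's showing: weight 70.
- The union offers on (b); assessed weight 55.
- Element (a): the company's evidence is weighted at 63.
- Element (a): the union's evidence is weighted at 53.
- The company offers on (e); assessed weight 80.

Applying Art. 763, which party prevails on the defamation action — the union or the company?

Stage 1 — burden on union; standard: the preponderance of the evidence (weight is at least 53).
    (a): 53 (company's 63 disregarded) ≥ 53 [met]
    (b): 55 ≥ 53 [met]
    (c): 53 (company's 38 disregarded) ≥ 53 [met]
  Stage 1 carried; the burden shifts to the company.
Stage 2 — burden on company; standard: a substantially-more-likely showing (weight is at least 80).
    (d): 81 ≥ 80 [met]
    (e): 80 (union's 70 disregarded) ≥ 80 [met]
  Stage 2 carried; the burden remains with the company.
Stage 3 — burden on company; standard: a substantially-more-likely showing (weight is at least 80).
    (f): 76 (union's 5 disregarded) < 80 [not met]
    (g): 77 (union's 18 disregarded) < 80 [not met]
  Not every element is met, so the company fails to carry Stage 3.
So the union prevails.

union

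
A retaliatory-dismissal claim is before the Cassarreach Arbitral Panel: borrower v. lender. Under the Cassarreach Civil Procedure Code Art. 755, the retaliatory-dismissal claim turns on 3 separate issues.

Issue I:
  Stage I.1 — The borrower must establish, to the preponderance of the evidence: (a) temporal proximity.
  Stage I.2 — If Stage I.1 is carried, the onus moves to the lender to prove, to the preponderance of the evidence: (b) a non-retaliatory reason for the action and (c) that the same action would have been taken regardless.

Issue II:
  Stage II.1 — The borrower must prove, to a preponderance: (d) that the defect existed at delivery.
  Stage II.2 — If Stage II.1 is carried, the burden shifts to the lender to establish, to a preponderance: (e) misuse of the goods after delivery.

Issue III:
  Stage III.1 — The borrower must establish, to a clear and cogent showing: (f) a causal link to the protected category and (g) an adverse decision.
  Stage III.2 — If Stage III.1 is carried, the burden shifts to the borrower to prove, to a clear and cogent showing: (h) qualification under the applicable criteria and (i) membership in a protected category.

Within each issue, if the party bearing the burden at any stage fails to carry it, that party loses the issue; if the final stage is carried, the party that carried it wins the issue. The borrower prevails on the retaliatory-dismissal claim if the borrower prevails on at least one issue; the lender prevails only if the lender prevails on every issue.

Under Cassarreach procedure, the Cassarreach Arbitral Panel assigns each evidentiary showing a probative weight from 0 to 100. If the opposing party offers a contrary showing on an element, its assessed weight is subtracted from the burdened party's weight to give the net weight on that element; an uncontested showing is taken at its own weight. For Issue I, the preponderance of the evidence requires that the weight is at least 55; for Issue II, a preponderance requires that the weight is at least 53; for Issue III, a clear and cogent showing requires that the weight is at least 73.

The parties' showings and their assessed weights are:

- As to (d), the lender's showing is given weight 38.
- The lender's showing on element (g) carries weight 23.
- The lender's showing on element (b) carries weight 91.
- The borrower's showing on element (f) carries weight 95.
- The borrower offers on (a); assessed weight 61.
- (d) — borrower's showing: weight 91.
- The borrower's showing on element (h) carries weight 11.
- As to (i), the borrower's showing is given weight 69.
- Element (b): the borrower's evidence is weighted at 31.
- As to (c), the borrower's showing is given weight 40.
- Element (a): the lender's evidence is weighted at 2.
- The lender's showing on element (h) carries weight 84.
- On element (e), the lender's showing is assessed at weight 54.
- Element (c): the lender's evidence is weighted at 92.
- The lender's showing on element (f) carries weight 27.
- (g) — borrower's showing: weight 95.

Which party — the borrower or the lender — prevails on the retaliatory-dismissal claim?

borrower

— Issue I —
Stage I.1 (borrower, the preponderance of the evidence, weight is at least 55): (a) net 61−2=59 ≥ 55 — meets.
  The borrower carries Stage I.1; the lender now bears the burden.
Stage I.2 (lender, the preponderance of the evidence, weight is at least 55): (b) net 91−31=60 ≥ 55 — meets; (c) net 92−40=52 < 55 — fails.
  The lender does not carry Stage I.2.
The borrower prevails on this issue.
— Issue II —
Stage II.1 — burden on borrower; standard: a preponderance (weight is at least 53).
    (d): 91 − 38 = 53 ≥ 53 [met]
  All elements met. The burden passes to the lender.
Stage II.2 — burden on lender; standard: a preponderance (weight is at least 53).
    (e): 54 ≥ 53 [met]
  All elements met at the final stage.
With every stage satisfied, the lender prevails on this issue.
— Issue III —
Stage III.1 — burden on borrower; standard: a clear and cogent showing (weight is at least 73).
    (f): 95 − 27 = 68 < 73 [not met]
    (g): 95 − 23 = 72 < 73 [not met]
  Stage III.1 not carried; the borrower fails its burden.
The lender prevails on this issue.
Per-issue: Issue I → borrower; Issue II → lender; Issue III → lender. The borrower must prevail on at least one issue; overall, the borrower prevails.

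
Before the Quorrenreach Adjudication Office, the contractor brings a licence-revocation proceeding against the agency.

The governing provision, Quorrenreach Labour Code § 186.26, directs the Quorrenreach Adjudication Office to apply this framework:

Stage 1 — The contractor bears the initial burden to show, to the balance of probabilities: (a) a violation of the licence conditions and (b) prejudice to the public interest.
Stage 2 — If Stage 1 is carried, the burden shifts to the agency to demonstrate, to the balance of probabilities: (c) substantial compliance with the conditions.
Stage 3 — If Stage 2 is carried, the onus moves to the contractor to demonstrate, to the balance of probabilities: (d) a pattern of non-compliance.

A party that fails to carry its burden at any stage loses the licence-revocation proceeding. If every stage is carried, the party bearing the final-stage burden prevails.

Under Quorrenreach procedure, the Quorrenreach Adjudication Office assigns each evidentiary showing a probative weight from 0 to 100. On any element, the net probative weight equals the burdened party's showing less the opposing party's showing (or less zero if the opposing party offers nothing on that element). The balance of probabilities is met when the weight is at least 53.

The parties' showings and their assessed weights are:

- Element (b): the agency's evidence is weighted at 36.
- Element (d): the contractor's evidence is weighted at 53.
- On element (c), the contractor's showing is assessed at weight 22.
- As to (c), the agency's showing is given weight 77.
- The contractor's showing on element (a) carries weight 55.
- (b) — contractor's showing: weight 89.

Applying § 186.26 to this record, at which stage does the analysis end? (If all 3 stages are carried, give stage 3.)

stage 3

Stage 1 (contractor, the balance of probabilities, weight is at least 53): (a) 55 ≥ 53 — meets; (b) net 89−36=53 ≥ 53 — meets.
  The contractor carries Stage 1; the agency now bears the burden.
Stage 2 (agency, the balance of probabilities, weight is at least 53): (c) net 77−22=55 ≥ 53 — meets.
  Stage 2 is satisfied; the onus moves to the contractor.
Stage 3 (contractor, the balance of probabilities, weight is at least 53): (d) 53 ≥ 53 — meets.
  All elements met at the final stage.
All stages carried — the contractor prevails.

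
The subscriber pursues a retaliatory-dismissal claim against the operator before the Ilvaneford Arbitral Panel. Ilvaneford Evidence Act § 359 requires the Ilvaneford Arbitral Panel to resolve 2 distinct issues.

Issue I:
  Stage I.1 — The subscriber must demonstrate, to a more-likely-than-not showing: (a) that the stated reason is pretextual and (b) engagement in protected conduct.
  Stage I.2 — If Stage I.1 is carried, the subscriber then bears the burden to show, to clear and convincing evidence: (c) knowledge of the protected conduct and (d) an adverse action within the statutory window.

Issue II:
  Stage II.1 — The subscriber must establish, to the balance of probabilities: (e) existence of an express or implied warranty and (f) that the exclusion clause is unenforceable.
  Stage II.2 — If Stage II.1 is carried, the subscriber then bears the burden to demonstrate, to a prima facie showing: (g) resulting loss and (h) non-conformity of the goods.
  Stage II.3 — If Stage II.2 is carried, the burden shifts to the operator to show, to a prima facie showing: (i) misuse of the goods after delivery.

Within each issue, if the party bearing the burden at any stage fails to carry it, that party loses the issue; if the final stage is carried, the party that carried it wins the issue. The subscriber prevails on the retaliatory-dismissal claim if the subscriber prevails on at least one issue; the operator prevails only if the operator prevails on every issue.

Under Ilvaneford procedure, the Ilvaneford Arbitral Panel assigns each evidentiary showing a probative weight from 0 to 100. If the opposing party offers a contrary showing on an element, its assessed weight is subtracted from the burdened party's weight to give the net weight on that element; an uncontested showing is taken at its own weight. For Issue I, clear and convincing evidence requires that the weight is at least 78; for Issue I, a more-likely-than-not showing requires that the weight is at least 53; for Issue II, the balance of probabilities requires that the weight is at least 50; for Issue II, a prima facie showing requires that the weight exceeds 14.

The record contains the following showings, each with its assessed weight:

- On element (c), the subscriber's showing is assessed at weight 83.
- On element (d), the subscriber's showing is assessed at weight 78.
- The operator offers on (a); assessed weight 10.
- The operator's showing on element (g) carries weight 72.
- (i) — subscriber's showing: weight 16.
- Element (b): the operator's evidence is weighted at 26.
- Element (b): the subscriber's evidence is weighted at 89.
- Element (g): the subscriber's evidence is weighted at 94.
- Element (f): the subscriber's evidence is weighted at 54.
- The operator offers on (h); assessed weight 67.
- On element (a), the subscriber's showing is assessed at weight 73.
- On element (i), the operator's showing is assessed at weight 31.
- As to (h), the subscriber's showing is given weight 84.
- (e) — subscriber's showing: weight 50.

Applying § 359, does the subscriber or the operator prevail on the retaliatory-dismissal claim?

— Issue I —
Stage I.1 — burden on subscriber; standard: a more-likely-than-not showing (weight is at least 53).
    (a): 73 − 10 = 63 ≥ 53 [met]
    (b): 89 − 26 = 63 ≥ 53 [met]
  Stage I.1 is satisfied; the subscriber continues to bear the burden.
Stage I.2 — burden on subscriber; standard: clear and convincing evidence (weight is at least 78).
    (c): 83 ≥ 78 [met]
    (d): 78 ≥ 78 [met]
  Stage I.2 carried; the final stage is satisfied.
With every stage satisfied, the subscriber prevails on this issue.
— Issue II —
At Stage II.1 the subscriber must meet the balance of probabilities (weight is at least 50): on (e) the weight is 50, ≥ 50, so (e) meets the standard; on (f) the weight is 54, which does reach 50, so (f) meets the standard.
  Stage II.1 is satisfied; the subscriber continues to bear the burden.
At Stage II.2 the subscriber must meet a prima facie showing (weight exceeds 14): on (g) the weight is 94 less the opposing 72 gives net 22, > 14, so (g) meets the standard; on (h) the weight is 84 less the opposing 67 gives net 17, > 14, so (h) meets the standard.
  Stage II.2 is satisfied; the onus moves to the operator.
At Stage II.3 the operator must meet a prima facie showing (weight exceeds 14): on (i) the weight is 31 less the opposing 16 gives net 15, which does exceed 14, so (i) meets the standard.
  Stage II.3 carried; the final stage is satisfied.
All stages carried — the operator prevails on this issue.
Per-issue: Issue I → subscriber; Issue II → operator. The subscriber must prevail on at least one issue; overall, the subscriber prevails.

subscriber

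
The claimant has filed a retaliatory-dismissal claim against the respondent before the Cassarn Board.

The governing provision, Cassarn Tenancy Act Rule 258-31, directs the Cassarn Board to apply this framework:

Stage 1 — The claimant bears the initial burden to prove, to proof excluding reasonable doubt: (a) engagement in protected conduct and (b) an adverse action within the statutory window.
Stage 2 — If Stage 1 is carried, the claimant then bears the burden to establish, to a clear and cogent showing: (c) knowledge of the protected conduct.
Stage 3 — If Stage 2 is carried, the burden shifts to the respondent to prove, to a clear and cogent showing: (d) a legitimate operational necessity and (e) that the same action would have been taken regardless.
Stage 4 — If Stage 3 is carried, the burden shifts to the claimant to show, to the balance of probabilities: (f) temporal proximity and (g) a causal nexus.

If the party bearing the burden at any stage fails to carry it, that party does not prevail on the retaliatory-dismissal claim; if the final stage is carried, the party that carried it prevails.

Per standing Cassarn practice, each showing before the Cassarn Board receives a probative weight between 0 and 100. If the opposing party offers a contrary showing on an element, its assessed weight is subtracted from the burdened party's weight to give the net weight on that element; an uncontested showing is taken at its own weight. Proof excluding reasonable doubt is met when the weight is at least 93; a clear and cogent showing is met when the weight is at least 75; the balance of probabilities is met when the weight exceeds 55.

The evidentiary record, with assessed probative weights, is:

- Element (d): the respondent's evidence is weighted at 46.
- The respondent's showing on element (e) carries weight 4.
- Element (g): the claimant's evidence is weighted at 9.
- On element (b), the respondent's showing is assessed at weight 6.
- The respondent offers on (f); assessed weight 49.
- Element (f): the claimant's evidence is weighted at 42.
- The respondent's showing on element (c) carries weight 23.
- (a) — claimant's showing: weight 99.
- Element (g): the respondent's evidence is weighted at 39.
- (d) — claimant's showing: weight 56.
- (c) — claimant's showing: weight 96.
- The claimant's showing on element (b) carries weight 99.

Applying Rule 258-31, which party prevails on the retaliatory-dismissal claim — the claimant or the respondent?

respondent

At Stage 1 the claimant must meet proof excluding reasonable doubt (weight is at least 93): on (a) the weight is 99, which does reach 93, so (a) meets the standard; on (b) the weight is 99 less the opposing 6 gives net 93, ≥ 93, so (b) meets the standard.
  All elements met. The claimant retains the burden for Stage 2.
At Stage 2 the claimant must meet a clear and cogent showing (weight is at least 75): on (c) the weight is 96 less the opposing 23 gives net 73, < 75, so (c) does not meet the standard.
  Stage 2 not carried; the claimant fails its burden.
The respondent prevails.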